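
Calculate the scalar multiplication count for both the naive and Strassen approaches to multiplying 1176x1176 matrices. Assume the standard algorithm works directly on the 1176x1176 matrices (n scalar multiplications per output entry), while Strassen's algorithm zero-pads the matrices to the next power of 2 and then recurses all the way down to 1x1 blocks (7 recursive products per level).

Matrix multiplication for 1176x1176 matrices:

Strassen's algorithm requires power-of-2 dimensions. Pad 1176x1176 to 2048x2048 (next power of 2).

Standard algorithm: 1176^3 = 1626379776 multiplications
Strassen's algorithm: 7^(log2(2048)) = 7^11 = 1977326743 multiplications
Difference: 1626379776 - 1977326743 = -350946967 (Strassen uses MORE here due to padding overhead — for small or just-over-power-of-2 n, padding can outweigh the per-level savings)

Standard: 1626379776 multiplications (1176^3). Strassen: 1977326743 multiplications (7^11, after padding to 2048x2048). Strassen reduces 8 recursive multiplications to 7 at each level.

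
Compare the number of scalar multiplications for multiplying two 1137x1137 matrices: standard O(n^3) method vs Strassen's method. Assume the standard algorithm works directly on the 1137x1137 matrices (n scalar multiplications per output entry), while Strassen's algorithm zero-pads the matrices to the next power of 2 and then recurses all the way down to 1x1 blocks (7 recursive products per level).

Matrix multiplication for 1137x1137 matrices:

Strassen's algorithm requires power-of-2 dimensions. Pad 1137x1137 to 2048x2048 (next power of 2).

Standard algorithm: 1137^3 = 1469878353 multiplications
Strassen's algorithm: 7^(log2(2048)) = 7^11 = 1977326743 multiplications
Difference: 1469878353 - 1977326743 = -507448390 (Strassen uses MORE here due to padding overhead — for small or just-over-power-of-2 n, padding can outweigh the per-level savings)

Standard: 1469878353 multiplications (1137^3). Strassen: 1977326743 multiplications (7^11, after padding to 2048x2048). Strassen reduces 8 recursive multiplications to 7 at each level.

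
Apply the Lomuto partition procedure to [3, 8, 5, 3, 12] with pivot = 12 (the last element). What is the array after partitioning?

Lomuto partition with pivot = 12:

Initial array: [3, 8, 5, 3, 12]

arr[0]=3 <= 12: swap with position 0, array becomes [3, 8, 5, 3, 12]
arr[1]=8 <= 12: swap with position 1, array becomes [3, 8, 5, 3, 12]
arr[2]=5 <= 12: swap with position 2, array becomes [3, 8, 5, 3, 12]
arr[3]=3 <= 12: swap with position 3, array becomes [3, 8, 5, 3, 12]

Place pivot at position 4: [3, 8, 5, 3, 12]
Pivot position: 4

After partitioning with pivot 12, the array becomes [3, 8, 5, 3, 12]. The pivot is placed at index 4. All elements to the left of the pivot are <= 12, and all elements to the right are > 12.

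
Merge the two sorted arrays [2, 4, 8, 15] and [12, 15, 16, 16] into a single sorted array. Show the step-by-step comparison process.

Merging process:

Compare 2 vs 12: take 2 from left. Merged: [2]
Compare 4 vs 12: take 4 from left. Merged: [2, 4]
Compare 8 vs 12: take 8 from left. Merged: [2, 4, 8]
Compare 15 vs 12: take 12 from right. Merged: [2, 4, 8, 12]
Compare 15 vs 15: take 15 from left. Merged: [2, 4, 8, 12, 15]
Append remaining from right: [15, 16, 16]. Merged: [2, 4, 8, 12, 15, 15, 16, 16]

Final merged array: [2, 4, 8, 12, 15, 15, 16, 16]
Total comparisons: 5

The merged array is [2, 4, 8, 12, 15, 15, 16, 16], requiring 5 comparisons. The merge step runs in O(n) time where n is the total number of elements.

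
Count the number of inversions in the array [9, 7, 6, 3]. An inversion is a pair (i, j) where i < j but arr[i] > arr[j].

Finding inversions in [9, 7, 6, 3]:

(0, 1): arr[0]=9 > arr[1]=7
(0, 2): arr[0]=9 > arr[2]=6
(0, 3): arr[0]=9 > arr[3]=3
(1, 2): arr[1]=7 > arr[2]=6
(1, 3): arr[1]=7 > arr[3]=3
(2, 3): arr[2]=6 > arr[3]=3

Total inversions: 6

The array has 6 inversion(s): (0,1), (0,2), (0,3), (1,2), (1,3), (2,3). Each pair (i,j) satisfies i < j and arr[i] > arr[j].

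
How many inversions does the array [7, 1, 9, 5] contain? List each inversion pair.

Finding inversions in [7, 1, 9, 5]:

(0, 1): arr[0]=7 > arr[1]=1
(0, 3): arr[0]=7 > arr[3]=5
(2, 3): arr[2]=9 > arr[3]=5

Total inversions: 3

The array has 3 inversion(s): (0,1), (0,3), (2,3). Each pair (i,j) satisfies i < j and arr[i] > arr[j].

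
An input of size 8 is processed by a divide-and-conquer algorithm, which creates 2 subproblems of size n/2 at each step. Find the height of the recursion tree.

For divide and conquer with division factor 2:

Problem sizes at each level:
Level 0: 8
Level 1: 4
Level 2: 2
Level 3: 1

The root is level 0 and the size-1 base case is level 3 (the tree spans levels 0 through 3, i.e. 4 levels counting the root), so the depth is the number of divisions: log_2(8) = 3

The recursion tree depth is log_2(8) = 3. At each level, the problem size is divided by 2, so it takes 3 divisions to reduce to a base case of size 1. The algorithm makes 2 recursive calls at each level.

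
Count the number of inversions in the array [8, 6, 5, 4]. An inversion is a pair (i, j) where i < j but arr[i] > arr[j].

Finding inversions in [8, 6, 5, 4]:

(0, 1): arr[0]=8 > arr[1]=6
(0, 2): arr[0]=8 > arr[2]=5
(0, 3): arr[0]=8 > arr[3]=4
(1, 2): arr[1]=6 > arr[2]=5
(1, 3): arr[1]=6 > arr[3]=4
(2, 3): arr[2]=5 > arr[3]=4

Total inversions: 6

The array has 6 inversion(s): (0,1), (0,2), (0,3), (1,2), (1,3), (2,3). Each pair (i,j) satisfies i < j and arr[i] > arr[j].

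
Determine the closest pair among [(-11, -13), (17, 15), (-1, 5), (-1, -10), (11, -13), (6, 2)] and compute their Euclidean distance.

Computing all pairwise distances among 6 points:

d((-11, -13), (17, 15)) = 39.598
d((-11, -13), (-1, 5)) = 20.5913
d((-11, -13), (-1, -10)) = 10.4403
d((-11, -13), (11, -13)) = 22.0
d((-11, -13), (6, 2)) = 22.6716
d((17, 15), (-1, 5)) = 20.5913
d((17, 15), (-1, -10)) = 30.8058
d((17, 15), (11, -13)) = 28.6356
d((17, 15), (6, 2)) = 17.0294
d((-1, 5), (-1, -10)) = 15.0
d((-1, 5), (11, -13)) = 21.6333
d((-1, 5), (6, 2)) = 7.6158 <-- minimum
d((-1, -10), (11, -13)) = 12.3693
d((-1, -10), (6, 2)) = 13.8924
d((11, -13), (6, 2)) = 15.8114

Closest pair: (-1, 5) and (6, 2) with distance 7.6158

The closest pair is (-1, 5) and (6, 2) with Euclidean distance 7.6158. For 6 points, brute-force pairwise comparison is shown above. For large n, the divide-and-conquer algorithm (sort by x, recurse on halves, check the dividing strip) achieves O(n log n).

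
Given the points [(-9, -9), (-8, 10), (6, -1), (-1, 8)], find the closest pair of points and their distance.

Computing all pairwise distances among 4 points:

d((-9, -9), (-8, 10)) = 19.0263
d((-9, -9), (6, -1)) = 17.0
d((-9, -9), (-1, 8)) = 18.7883
d((-8, 10), (6, -1)) = 17.8045
d((-8, 10), (-1, 8)) = 7.2801 <-- minimum
d((6, -1), (-1, 8)) = 11.4018

Closest pair: (-8, 10) and (-1, 8) with distance 7.2801

The closest pair is (-8, 10) and (-1, 8) with Euclidean distance 7.2801. For 4 points, brute-force pairwise comparison is shown above. For large n, the divide-and-conquer algorithm (sort by x, recurse on halves, check the dividing strip) achieves O(n log n).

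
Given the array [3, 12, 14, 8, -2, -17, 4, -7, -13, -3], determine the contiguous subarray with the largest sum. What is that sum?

Using Kadane's algorithm on [3, 12, 14, 8, -2, -17, 4, -7, -13, -3]:

Scanning through the array:
Position 1 (value 12): max_ending_here = 15, max_so_far = 15
Position 2 (value 14): max_ending_here = 29, max_so_far = 29
Position 3 (value 8): max_ending_here = 37, max_so_far = 37
Position 4 (value -2): max_ending_here = 35, max_so_far = 37
Position 5 (value -17): max_ending_here = 18, max_so_far = 37
Position 6 (value 4): max_ending_here = 22, max_so_far = 37
Position 7 (value -7): max_ending_here = 15, max_so_far = 37
Position 8 (value -13): max_ending_here = 2, max_so_far = 37
Position 9 (value -3): max_ending_here = -1, max_so_far = 37

Maximum subarray: [3, 12, 14, 8]
Maximum sum: 37

The maximum subarray is [3, 12, 14, 8] with sum 37. This subarray runs from index 0 to index 3.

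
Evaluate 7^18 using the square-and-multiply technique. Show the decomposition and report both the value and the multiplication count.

Computing 7^18 by squaring (build up from 7^1; each line after the first costs one multiplication):

7^1 = 7
7^2 = (7^1)^2 = 7^2 = 49
7^4 = (7^2)^2 = 49^2 = 2401
7^8 = (7^4)^2 = 2401^2 = 5764801
7^9 = 7 * 7^8 = 7 * 5764801 = 40353607
7^18 = (7^9)^2 = 40353607^2 = 1628413597910449

Result: 1628413597910449
Multiplications needed: 5 (5 lines after 7^1)

7^18 = 1628413597910449. Using exponentiation by squaring, this requires 5 multiplications. The key idea: if the exponent is even, square the half-power; if odd, multiply by the base once.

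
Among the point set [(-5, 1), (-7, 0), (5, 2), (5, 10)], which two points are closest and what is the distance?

Computing all pairwise distances among 4 points:

d((-5, 1), (-7, 0)) = 2.2361 <-- minimum
d((-5, 1), (5, 2)) = 10.0499
d((-5, 1), (5, 10)) = 13.4536
d((-7, 0), (5, 2)) = 12.1655
d((-7, 0), (5, 10)) = 15.6205
d((5, 2), (5, 10)) = 8.0

Closest pair: (-5, 1) and (-7, 0) with distance 2.2361

The closest pair is (-5, 1) and (-7, 0) with Euclidean distance 2.2361. For 4 points, brute-force pairwise comparison is shown above. For large n, the divide-and-conquer algorithm (sort by x, recurse on halves, check the dividing strip) achieves O(n log n).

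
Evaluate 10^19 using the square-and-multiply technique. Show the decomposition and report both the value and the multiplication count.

Computing 10^19 by squaring (build up from 10^1; each line after the first costs one multiplication):

10^1 = 10
10^2 = (10^1)^2 = 10^2 = 100
10^4 = (10^2)^2 = 100^2 = 10000
10^8 = (10^4)^2 = 10000^2 = 100000000
10^9 = 10 * 10^8 = 10 * 100000000 = 1000000000
10^18 = (10^9)^2 = 1000000000^2 = 1000000000000000000
10^19 = 10 * 10^18 = 10 * 1000000000000000000 = 10000000000000000000

Result: 10000000000000000000
Multiplications needed: 6 (6 lines after 10^1)

10^19 = 10000000000000000000. Using exponentiation by squaring, this requires 6 multiplications. The key idea: if the exponent is even, square the half-power; if odd, multiply by the base once.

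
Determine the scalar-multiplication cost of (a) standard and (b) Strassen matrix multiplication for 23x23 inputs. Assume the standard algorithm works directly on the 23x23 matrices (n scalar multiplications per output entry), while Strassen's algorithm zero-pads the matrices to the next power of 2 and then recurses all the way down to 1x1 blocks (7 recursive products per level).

Matrix multiplication for 23x23 matrices:

Strassen's algorithm requires power-of-2 dimensions. Pad 23x23 to 32x32 (next power of 2).

Standard algorithm: 23^3 = 12167 multiplications
Strassen's algorithm: 7^(log2(32)) = 7^5 = 16807 multiplications
Difference: 12167 - 16807 = -4640 (Strassen uses MORE here due to padding overhead — for small or just-over-power-of-2 n, padding can outweigh the per-level savings)

Standard: 12167 multiplications (23^3). Strassen: 16807 multiplications (7^5, after padding to 32x32). Strassen reduces 8 recursive multiplications to 7 at each level.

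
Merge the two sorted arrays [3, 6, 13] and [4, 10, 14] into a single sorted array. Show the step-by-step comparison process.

Merging process:

Compare 3 vs 4: take 3 from left. Merged: [3]
Compare 6 vs 4: take 4 from right. Merged: [3, 4]
Compare 6 vs 10: take 6 from left. Merged: [3, 4, 6]
Compare 13 vs 10: take 10 from right. Merged: [3, 4, 6, 10]
Compare 13 vs 14: take 13 from left. Merged: [3, 4, 6, 10, 13]
Append remaining from right: [14]. Merged: [3, 4, 6, 10, 13, 14]

Final merged array: [3, 4, 6, 10, 13, 14]
Total comparisons: 5

The merged array is [3, 4, 6, 10, 13, 14], requiring 5 comparisons. The merge step runs in O(n) time where n is the total number of elements.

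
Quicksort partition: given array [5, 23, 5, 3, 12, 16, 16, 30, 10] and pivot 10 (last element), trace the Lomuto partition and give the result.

Lomuto partition with pivot = 10:

Initial array: [5, 23, 5, 3, 12, 16, 16, 30, 10]

arr[0]=5 <= 10: swap with position 0, array becomes [5, 23, 5, 3, 12, 16, 16, 30, 10]
arr[1]=23 > 10: no swap
arr[2]=5 <= 10: swap with position 1, array becomes [5, 5, 23, 3, 12, 16, 16, 30, 10]
arr[3]=3 <= 10: swap with position 2, array becomes [5, 5, 3, 23, 12, 16, 16, 30, 10]
arr[4]=12 > 10: no swap
arr[5]=16 > 10: no swap
arr[6]=16 > 10: no swap
arr[7]=30 > 10: no swap

Place pivot at position 3: [5, 5, 3, 10, 12, 16, 16, 30, 23]
Pivot position: 3

After partitioning with pivot 10, the array becomes [5, 5, 3, 10, 12, 16, 16, 30, 23]. The pivot is placed at index 3. All elements to the left of the pivot are <= 10, and all elements to the right are > 10.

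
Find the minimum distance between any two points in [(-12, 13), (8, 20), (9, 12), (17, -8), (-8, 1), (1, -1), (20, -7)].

Computing all pairwise distances among 7 points:

d((-12, 13), (8, 20)) = 21.1896
d((-12, 13), (9, 12)) = 21.0238
d((-12, 13), (17, -8)) = 35.805
d((-12, 13), (-8, 1)) = 12.6491
d((-12, 13), (1, -1)) = 19.105
d((-12, 13), (20, -7)) = 37.7359
d((8, 20), (9, 12)) = 8.0623
d((8, 20), (17, -8)) = 29.4109
d((8, 20), (-8, 1)) = 24.8395
d((8, 20), (1, -1)) = 22.1359
d((8, 20), (20, -7)) = 29.5466
d((9, 12), (17, -8)) = 21.5407
d((9, 12), (-8, 1)) = 20.2485
d((9, 12), (1, -1)) = 15.2643
d((9, 12), (20, -7)) = 21.9545
d((17, -8), (-8, 1)) = 26.5707
d((17, -8), (1, -1)) = 17.4642
d((17, -8), (20, -7)) = 3.1623 <-- minimum
d((-8, 1), (1, -1)) = 9.2195
d((-8, 1), (20, -7)) = 29.1204
d((1, -1), (20, -7)) = 19.9249

Closest pair: (17, -8) and (20, -7) with distance 3.1623

The closest pair is (17, -8) and (20, -7) with Euclidean distance 3.1623. For 7 points, brute-force pairwise comparison is shown above. For large n, the divide-and-conquer algorithm (sort by x, recurse on halves, check the dividing strip) achieves O(n log n).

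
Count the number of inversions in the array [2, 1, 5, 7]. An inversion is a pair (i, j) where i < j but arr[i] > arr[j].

Finding inversions in [2, 1, 5, 7]:

(0, 1): arr[0]=2 > arr[1]=1

Total inversions: 1

The array has 1 inversion(s): (0,1). Each pair (i,j) satisfies i < j and arr[i] > arr[j].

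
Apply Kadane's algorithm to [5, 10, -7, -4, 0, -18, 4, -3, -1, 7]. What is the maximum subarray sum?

Using Kadane's algorithm on [5, 10, -7, -4, 0, -18, 4, -3, -1, 7]:

Scanning through the array:
Position 1 (value 10): max_ending_here = 15, max_so_far = 15
Position 2 (value -7): max_ending_here = 8, max_so_far = 15
Position 3 (value -4): max_ending_here = 4, max_so_far = 15
Position 4 (value 0): max_ending_here = 4, max_so_far = 15
Position 5 (value -18): max_ending_here = -14, max_so_far = 15
Position 6 (value 4): max_ending_here = 4, max_so_far = 15
Position 7 (value -3): max_ending_here = 1, max_so_far = 15
Position 8 (value -1): max_ending_here = 0, max_so_far = 15
Position 9 (value 7): max_ending_here = 7, max_so_far = 15

Maximum subarray: [5, 10]
Maximum sum: 15

The maximum subarray is [5, 10] with sum 15. This subarray runs from index 0 to index 1.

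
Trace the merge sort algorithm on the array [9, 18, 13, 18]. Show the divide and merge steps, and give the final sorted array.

Merge sort trace:

Split: [9, 18, 13, 18] -> [9, 18] and [13, 18]
  Split: [9, 18] -> [9] and [18]
  Merge: [9] + [18] -> [9, 18]
  Split: [13, 18] -> [13] and [18]
  Merge: [13] + [18] -> [13, 18]
Merge: [9, 18] + [13, 18] -> [9, 13, 18, 18]

Final sorted array: [9, 13, 18, 18]

The merge sort proceeds by recursively splitting the array and merging sorted halves.
After all merges, the sorted array is [9, 13, 18, 18].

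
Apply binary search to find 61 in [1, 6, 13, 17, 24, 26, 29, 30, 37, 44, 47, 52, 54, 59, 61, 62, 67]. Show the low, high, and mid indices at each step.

Binary search for 61 in [1, 6, 13, 17, 24, 26, 29, 30, 37, 44, 47, 52, 54, 59, 61, 62, 67]:

lo=0, hi=16, mid=8, arr[mid]=37 -> 37 < 61, search right half
lo=9, hi=16, mid=12, arr[mid]=54 -> 54 < 61, search right half
lo=13, hi=16, mid=14, arr[mid]=61 -> Found target at index 14!

Binary search finds 61 at index 14 after 3 comparisons. The search repeatedly halves the search space by comparing with the middle element.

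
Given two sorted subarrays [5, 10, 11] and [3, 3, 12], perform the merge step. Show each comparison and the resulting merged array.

Merging process:

Compare 5 vs 3: take 3 from right. Merged: [3]
Compare 5 vs 3: take 3 from right. Merged: [3, 3]
Compare 5 vs 12: take 5 from left. Merged: [3, 3, 5]
Compare 10 vs 12: take 10 from left. Merged: [3, 3, 5, 10]
Compare 11 vs 12: take 11 from left. Merged: [3, 3, 5, 10, 11]
Append remaining from right: [12]. Merged: [3, 3, 5, 10, 11, 12]

Final merged array: [3, 3, 5, 10, 11, 12]
Total comparisons: 5

The merged array is [3, 3, 5, 10, 11, 12], requiring 5 comparisons. The merge step runs in O(n) time where n is the total number of elements.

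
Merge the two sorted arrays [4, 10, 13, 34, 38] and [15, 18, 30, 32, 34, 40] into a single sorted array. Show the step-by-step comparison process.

Merging process:

Compare 4 vs 15: take 4 from left. Merged: [4]
Compare 10 vs 15: take 10 from left. Merged: [4, 10]
Compare 13 vs 15: take 13 from left. Merged: [4, 10, 13]
Compare 34 vs 15: take 15 from right. Merged: [4, 10, 13, 15]
Compare 34 vs 18: take 18 from right. Merged: [4, 10, 13, 15, 18]
Compare 34 vs 30: take 30 from right. Merged: [4, 10, 13, 15, 18, 30]
Compare 34 vs 32: take 32 from right. Merged: [4, 10, 13, 15, 18, 30, 32]
Compare 34 vs 34: take 34 from left. Merged: [4, 10, 13, 15, 18, 30, 32, 34]
Compare 38 vs 34: take 34 from right. Merged: [4, 10, 13, 15, 18, 30, 32, 34, 34]
Compare 38 vs 40: take 38 from left. Merged: [4, 10, 13, 15, 18, 30, 32, 34, 34, 38]
Append remaining from right: [40]. Merged: [4, 10, 13, 15, 18, 30, 32, 34, 34, 38, 40]

Final merged array: [4, 10, 13, 15, 18, 30, 32, 34, 34, 38, 40]
Total comparisons: 10

The merged array is [4, 10, 13, 15, 18, 30, 32, 34, 34, 38, 40], requiring 10 comparisons. The merge step runs in O(n) time where n is the total number of elements.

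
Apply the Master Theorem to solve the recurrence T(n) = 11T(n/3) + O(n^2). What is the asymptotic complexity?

Master Theorem for T(n) = 11T(n/3) + O(n^2):

a = 11, b = 3, c = 2
log_b(a) = log_3(11) = 2.1827

Case 1: c = 2 < log_3(11) = 2.1827
T(n) = O(n^(log_3 11))

For T(n) = 11T(n/3) + O(n^2): log_3(11) = 2.1827. This is Case 1 of the Master Theorem (c < log_b(a), work dominated by leaves), giving O(n^(log_3 11)).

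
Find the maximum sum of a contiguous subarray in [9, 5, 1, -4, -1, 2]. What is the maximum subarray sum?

Using Kadane's algorithm on [9, 5, 1, -4, -1, 2]:

Scanning through the array:
Position 1 (value 5): max_ending_here = 14, max_so_far = 14
Position 2 (value 1): max_ending_here = 15, max_so_far = 15
Position 3 (value -4): max_ending_here = 11, max_so_far = 15
Position 4 (value -1): max_ending_here = 10, max_so_far = 15
Position 5 (value 2): max_ending_here = 12, max_so_far = 15

Maximum subarray: [9, 5, 1]
Maximum sum: 15

The maximum subarray is [9, 5, 1] with sum 15. This subarray runs from index 0 to index 2.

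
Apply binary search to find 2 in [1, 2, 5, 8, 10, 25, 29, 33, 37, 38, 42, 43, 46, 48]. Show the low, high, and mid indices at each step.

Binary search for 2 in [1, 2, 5, 8, 10, 25, 29, 33, 37, 38, 42, 43, 46, 48]:

lo=0, hi=13, mid=6, arr[mid]=29 -> 29 > 2, search left half
lo=0, hi=5, mid=2, arr[mid]=5 -> 5 > 2, search left half
lo=0, hi=1, mid=0, arr[mid]=1 -> 1 < 2, search right half
lo=1, hi=1, mid=1, arr[mid]=2 -> Found target at index 1!

Binary search finds 2 at index 1 after 4 comparisons. The search repeatedly halves the search space by comparing with the middle element.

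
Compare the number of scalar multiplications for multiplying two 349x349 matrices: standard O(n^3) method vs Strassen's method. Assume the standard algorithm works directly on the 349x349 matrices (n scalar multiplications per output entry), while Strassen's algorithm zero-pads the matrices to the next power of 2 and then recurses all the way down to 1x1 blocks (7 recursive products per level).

Matrix multiplication for 349x349 matrices:

Strassen's algorithm requires power-of-2 dimensions. Pad 349x349 to 512x512 (next power of 2).

Standard algorithm: 349^3 = 42508549 multiplications
Strassen's algorithm: 7^(log2(512)) = 7^9 = 40353607 multiplications
Savings: 42508549 - 40353607 = 2154942 multiplications

Standard: 42508549 multiplications (349^3). Strassen: 40353607 multiplications (7^9, after padding to 512x512). Strassen reduces 8 recursive multiplications to 7 at each level.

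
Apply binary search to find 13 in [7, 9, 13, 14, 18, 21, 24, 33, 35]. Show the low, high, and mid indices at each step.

Binary search for 13 in [7, 9, 13, 14, 18, 21, 24, 33, 35]:

lo=0, hi=8, mid=4, arr[mid]=18 -> 18 > 13, search left half
lo=0, hi=3, mid=1, arr[mid]=9 -> 9 < 13, search right half
lo=2, hi=3, mid=2, arr[mid]=13 -> Found target at index 2!

Binary search finds 13 at index 2 after 3 comparisons. The search repeatedly halves the search space by comparing with the middle element.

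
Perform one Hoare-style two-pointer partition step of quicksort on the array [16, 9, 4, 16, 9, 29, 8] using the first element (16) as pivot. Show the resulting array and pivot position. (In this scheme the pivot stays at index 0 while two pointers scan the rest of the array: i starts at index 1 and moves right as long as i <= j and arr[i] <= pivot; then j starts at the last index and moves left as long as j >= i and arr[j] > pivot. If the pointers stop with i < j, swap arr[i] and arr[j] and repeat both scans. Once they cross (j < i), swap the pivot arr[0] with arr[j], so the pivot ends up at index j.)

Hoare-style two-pointer partition with pivot = 16:

Initial array: [16, 9, 4, 16, 9, 29, 8]

Pointers start at i = 1, j = 6.
i stops at index 5 (arr[5]=29 > 16), j stops at index 6 (arr[6]=8 <= 16): swap arr[5] and arr[6], array becomes [16, 9, 4, 16, 9, 8, 29]
i ends at 6, j ends at 5: the pointers have crossed (j < i), so scanning stops.

Swap pivot arr[0] with arr[5] to place pivot at position 5: [8, 9, 4, 16, 9, 16, 29]
Pivot position: 5

After partitioning with pivot 16, the array becomes [8, 9, 4, 16, 9, 16, 29]. The pivot is placed at index 5. All elements to the left of the pivot are <= 16, and all elements to the right are > 16.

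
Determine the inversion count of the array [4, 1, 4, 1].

Finding inversions in [4, 1, 4, 1]:

(0, 1): arr[0]=4 > arr[1]=1
(0, 3): arr[0]=4 > arr[3]=1
(2, 3): arr[2]=4 > arr[3]=1

Total inversions: 3

The array has 3 inversion(s): (0,1), (0,3), (2,3). Each pair (i,j) satisfies i < j and arr[i] > arr[j].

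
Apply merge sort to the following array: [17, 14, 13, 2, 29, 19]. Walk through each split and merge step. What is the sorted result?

Merge sort trace:

Split: [17, 14, 13, 2, 29, 19] -> [17, 14, 13] and [2, 29, 19]
  Split: [17, 14, 13] -> [17] and [14, 13]
    Split: [14, 13] -> [14] and [13]
    Merge: [14] + [13] -> [13, 14]
  Merge: [17] + [13, 14] -> [13, 14, 17]
  Split: [2, 29, 19] -> [2] and [29, 19]
    Split: [29, 19] -> [29] and [19]
    Merge: [29] + [19] -> [19, 29]
  Merge: [2] + [19, 29] -> [2, 19, 29]
Merge: [13, 14, 17] + [2, 19, 29] -> [2, 13, 14, 17, 19, 29]

Final sorted array: [2, 13, 14, 17, 19, 29]

The merge sort proceeds by recursively splitting the array and merging sorted halves.
After all merges, the sorted array is [2, 13, 14, 17, 19, 29].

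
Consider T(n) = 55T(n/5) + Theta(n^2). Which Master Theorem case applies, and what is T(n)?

Master Theorem for T(n) = 55T(n/5) + O(n^2):

a = 55, b = 5, c = 2
log_b(a) = log_5(55) = 2.4899

Case 1: c = 2 < log_5(55) = 2.4899
T(n) = O(n^(log_5 55))

For T(n) = 55T(n/5) + O(n^2): log_5(55) = 2.4899. This is Case 1 of the Master Theorem (c < log_b(a), work dominated by leaves), giving O(n^(log_5 55)).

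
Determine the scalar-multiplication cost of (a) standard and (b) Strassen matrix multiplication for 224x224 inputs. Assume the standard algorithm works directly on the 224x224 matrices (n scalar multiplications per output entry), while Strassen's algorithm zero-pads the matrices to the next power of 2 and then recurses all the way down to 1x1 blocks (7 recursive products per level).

Matrix multiplication for 224x224 matrices:

Strassen's algorithm requires power-of-2 dimensions. Pad 224x224 to 256x256 (next power of 2).

Standard algorithm: 224^3 = 11239424 multiplications
Strassen's algorithm: 7^(log2(256)) = 7^8 = 5764801 multiplications
Savings: 11239424 - 5764801 = 5474623 multiplications

Standard: 11239424 multiplications (224^3). Strassen: 5764801 multiplications (7^8, after padding to 256x256). Strassen reduces 8 recursive multiplications to 7 at each level.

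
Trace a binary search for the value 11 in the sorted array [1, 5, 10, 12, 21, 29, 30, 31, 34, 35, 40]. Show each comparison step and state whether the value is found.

Binary search for 11 in [1, 5, 10, 12, 21, 29, 30, 31, 34, 35, 40]:

lo=0, hi=10, mid=5, arr[mid]=29 -> 29 > 11, search left half
lo=0, hi=4, mid=2, arr[mid]=10 -> 10 < 11, search right half
lo=3, hi=4, mid=3, arr[mid]=12 -> 12 > 11, search left half
lo=3 > hi=2, target 11 not found

Binary search determines that 11 is not in the array after 3 comparisons. The search space was exhausted without finding the target.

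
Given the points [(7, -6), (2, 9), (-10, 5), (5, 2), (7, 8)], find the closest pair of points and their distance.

Computing all pairwise distances among 5 points:

d((7, -6), (2, 9)) = 15.8114
d((7, -6), (-10, 5)) = 20.2485
d((7, -6), (5, 2)) = 8.2462
d((7, -6), (7, 8)) = 14.0
d((2, 9), (-10, 5)) = 12.6491
d((2, 9), (5, 2)) = 7.6158
d((2, 9), (7, 8)) = 5.099 <-- minimum
d((-10, 5), (5, 2)) = 15.2971
d((-10, 5), (7, 8)) = 17.2627
d((5, 2), (7, 8)) = 6.3246

Closest pair: (2, 9) and (7, 8) with distance 5.099

The closest pair is (2, 9) and (7, 8) with Euclidean distance 5.099. For 5 points, brute-force pairwise comparison is shown above. For large n, the divide-and-conquer algorithm (sort by x, recurse on halves, check the dividing strip) achieves O(n log n).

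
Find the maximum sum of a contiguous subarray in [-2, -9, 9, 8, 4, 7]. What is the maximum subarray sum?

Using Kadane's algorithm on [-2, -9, 9, 8, 4, 7]:

Scanning through the array:
Position 1 (value -9): max_ending_here = -9, max_so_far = -2
Position 2 (value 9): max_ending_here = 9, max_so_far = 9
Position 3 (value 8): max_ending_here = 17, max_so_far = 17
Position 4 (value 4): max_ending_here = 21, max_so_far = 21
Position 5 (value 7): max_ending_here = 28, max_so_far = 28

Maximum subarray: [9, 8, 4, 7]
Maximum sum: 28

The maximum subarray is [9, 8, 4, 7] with sum 28. This subarray runs from index 2 to index 5.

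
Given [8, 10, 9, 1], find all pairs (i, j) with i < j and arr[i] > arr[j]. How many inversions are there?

Finding inversions in [8, 10, 9, 1]:

(0, 3): arr[0]=8 > arr[3]=1
(1, 2): arr[1]=10 > arr[2]=9
(1, 3): arr[1]=10 > arr[3]=1
(2, 3): arr[2]=9 > arr[3]=1

Total inversions: 4

The array has 4 inversion(s): (0,3), (1,2), (1,3), (2,3). Each pair (i,j) satisfies i < j and arr[i] > arr[j].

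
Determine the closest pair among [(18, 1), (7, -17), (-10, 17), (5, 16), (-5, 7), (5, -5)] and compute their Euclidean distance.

Computing all pairwise distances among 6 points:

d((18, 1), (7, -17)) = 21.095
d((18, 1), (-10, 17)) = 32.249
d((18, 1), (5, 16)) = 19.8494
d((18, 1), (-5, 7)) = 23.7697
d((18, 1), (5, -5)) = 14.3178
d((7, -17), (-10, 17)) = 38.0132
d((7, -17), (5, 16)) = 33.0606
d((7, -17), (-5, 7)) = 26.8328
d((7, -17), (5, -5)) = 12.1655
d((-10, 17), (5, 16)) = 15.0333
d((-10, 17), (-5, 7)) = 11.1803 <-- minimum
d((-10, 17), (5, -5)) = 26.6271
d((5, 16), (-5, 7)) = 13.4536
d((5, 16), (5, -5)) = 21.0
d((-5, 7), (5, -5)) = 15.6205

Closest pair: (-10, 17) and (-5, 7) with distance 11.1803

The closest pair is (-10, 17) and (-5, 7) with Euclidean distance 11.1803. For 6 points, brute-force pairwise comparison is shown above. For large n, the divide-and-conquer algorithm (sort by x, recurse on halves, check the dividing strip) achieves O(n log n).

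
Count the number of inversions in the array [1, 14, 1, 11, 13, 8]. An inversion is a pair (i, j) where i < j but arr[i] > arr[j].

Finding inversions in [1, 14, 1, 11, 13, 8]:

(1, 2): arr[1]=14 > arr[2]=1
(1, 3): arr[1]=14 > arr[3]=11
(1, 4): arr[1]=14 > arr[4]=13
(1, 5): arr[1]=14 > arr[5]=8
(3, 5): arr[3]=11 > arr[5]=8
(4, 5): arr[4]=13 > arr[5]=8

Total inversions: 6

The array has 6 inversion(s): (1,2), (1,3), (1,4), (1,5), (3,5), (4,5). Each pair (i,j) satisfies i < j and arr[i] > arr[j].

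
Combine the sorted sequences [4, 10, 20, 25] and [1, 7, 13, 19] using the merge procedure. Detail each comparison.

Merging process:

Compare 4 vs 1: take 1 from right. Merged: [1]
Compare 4 vs 7: take 4 from left. Merged: [1, 4]
Compare 10 vs 7: take 7 from right. Merged: [1, 4, 7]
Compare 10 vs 13: take 10 from left. Merged: [1, 4, 7, 10]
Compare 20 vs 13: take 13 from right. Merged: [1, 4, 7, 10, 13]
Compare 20 vs 19: take 19 from right. Merged: [1, 4, 7, 10, 13, 19]
Append remaining from left: [20, 25]. Merged: [1, 4, 7, 10, 13, 19, 20, 25]

Final merged array: [1, 4, 7, 10, 13, 19, 20, 25]
Total comparisons: 6

The merged array is [1, 4, 7, 10, 13, 19, 20, 25], requiring 6 comparisons. The merge step runs in O(n) time where n is the total number of elements.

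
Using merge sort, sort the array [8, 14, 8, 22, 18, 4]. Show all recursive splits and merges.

Merge sort trace:

Split: [8, 14, 8, 22, 18, 4] -> [8, 14, 8] and [22, 18, 4]
  Split: [8, 14, 8] -> [8] and [14, 8]
    Split: [14, 8] -> [14] and [8]
    Merge: [14] + [8] -> [8, 14]
  Merge: [8] + [8, 14] -> [8, 8, 14]
  Split: [22, 18, 4] -> [22] and [18, 4]
    Split: [18, 4] -> [18] and [4]
    Merge: [18] + [4] -> [4, 18]
  Merge: [22] + [4, 18] -> [4, 18, 22]
Merge: [8, 8, 14] + [4, 18, 22] -> [4, 8, 8, 14, 18, 22]

Final sorted array: [4, 8, 8, 14, 18, 22]

The merge sort proceeds by recursively splitting the array and merging sorted halves.
After all merges, the sorted array is [4, 8, 8, 14, 18, 22].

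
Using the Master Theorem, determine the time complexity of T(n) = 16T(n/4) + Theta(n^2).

Master Theorem for T(n) = 16T(n/4) + O(n^2):

a = 16, b = 4, c = 2
log_b(a) = log_4(16) = 2.0000

Case 2: c = 2 = log_4(16) = 2.0000
T(n) = O(n^2 log n) = O(n^2 log n)

For T(n) = 16T(n/4) + O(n^2): log_4(16) = 2.0000. This is Case 2 of the Master Theorem (c = log_b(a), equal work at all levels), giving O(n^2 log n).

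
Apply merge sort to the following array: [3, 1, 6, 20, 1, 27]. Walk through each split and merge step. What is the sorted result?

Merge sort trace:

Split: [3, 1, 6, 20, 1, 27] -> [3, 1, 6] and [20, 1, 27]
  Split: [3, 1, 6] -> [3] and [1, 6]
    Split: [1, 6] -> [1] and [6]
    Merge: [1] + [6] -> [1, 6]
  Merge: [3] + [1, 6] -> [1, 3, 6]
  Split: [20, 1, 27] -> [20] and [1, 27]
    Split: [1, 27] -> [1] and [27]
    Merge: [1] + [27] -> [1, 27]
  Merge: [20] + [1, 27] -> [1, 20, 27]
Merge: [1, 3, 6] + [1, 20, 27] -> [1, 1, 3, 6, 20, 27]

Final sorted array: [1, 1, 3, 6, 20, 27]

The merge sort proceeds by recursively splitting the array and merging sorted halves.
After all merges, the sorted array is [1, 1, 3, 6, 20, 27].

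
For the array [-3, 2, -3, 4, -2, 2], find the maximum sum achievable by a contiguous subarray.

Using Kadane's algorithm on [-3, 2, -3, 4, -2, 2]:

Scanning through the array:
Position 1 (value 2): max_ending_here = 2, max_so_far = 2
Position 2 (value -3): max_ending_here = -1, max_so_far = 2
Position 3 (value 4): max_ending_here = 4, max_so_far = 4
Position 4 (value -2): max_ending_here = 2, max_so_far = 4
Position 5 (value 2): max_ending_here = 4, max_so_far = 4

Maximum subarray: [4]
Maximum sum: 4

The maximum subarray is [4] with sum 4. This subarray runs from index 3 to index 3.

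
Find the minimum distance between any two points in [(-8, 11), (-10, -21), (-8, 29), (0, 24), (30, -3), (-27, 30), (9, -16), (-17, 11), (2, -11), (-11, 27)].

Computing all pairwise distances among 10 points:

d((-8, 11), (-10, -21)) = 32.0624
d((-8, 11), (-8, 29)) = 18.0
d((-8, 11), (0, 24)) = 15.2643
d((-8, 11), (30, -3)) = 40.4969
d((-8, 11), (-27, 30)) = 26.8701
d((-8, 11), (9, -16)) = 31.9061
d((-8, 11), (-17, 11)) = 9.0
d((-8, 11), (2, -11)) = 24.1661
d((-8, 11), (-11, 27)) = 16.2788
d((-10, -21), (-8, 29)) = 50.04
d((-10, -21), (0, 24)) = 46.0977
d((-10, -21), (30, -3)) = 43.8634
d((-10, -21), (-27, 30)) = 53.7587
d((-10, -21), (9, -16)) = 19.6469
d((-10, -21), (-17, 11)) = 32.7567
d((-10, -21), (2, -11)) = 15.6205
d((-10, -21), (-11, 27)) = 48.0104
d((-8, 29), (0, 24)) = 9.434
d((-8, 29), (30, -3)) = 49.679
d((-8, 29), (-27, 30)) = 19.0263
d((-8, 29), (9, -16)) = 48.1041
d((-8, 29), (-17, 11)) = 20.1246
d((-8, 29), (2, -11)) = 41.2311
d((-8, 29), (-11, 27)) = 3.6056 <-- minimum
d((0, 24), (30, -3)) = 40.3609
d((0, 24), (-27, 30)) = 27.6586
d((0, 24), (9, -16)) = 41.0
d((0, 24), (-17, 11)) = 21.4009
d((0, 24), (2, -11)) = 35.0571
d((0, 24), (-11, 27)) = 11.4018
d((30, -3), (-27, 30)) = 65.8635
d((30, -3), (9, -16)) = 24.6982
d((30, -3), (-17, 11)) = 49.0408
d((30, -3), (2, -11)) = 29.1204
d((30, -3), (-11, 27)) = 50.8035
d((-27, 30), (9, -16)) = 58.4123
d((-27, 30), (-17, 11)) = 21.4709
d((-27, 30), (2, -11)) = 50.2195
d((-27, 30), (-11, 27)) = 16.2788
d((9, -16), (-17, 11)) = 37.4833
d((9, -16), (2, -11)) = 8.6023
d((9, -16), (-11, 27)) = 47.4236
d((-17, 11), (2, -11)) = 29.0689
d((-17, 11), (-11, 27)) = 17.088
d((2, -11), (-11, 27)) = 40.1622

Closest pair: (-8, 29) and (-11, 27) with distance 3.6056

The closest pair is (-8, 29) and (-11, 27) with Euclidean distance 3.6056. For 10 points, brute-force pairwise comparison is shown above. For large n, the divide-and-conquer algorithm (sort by x, recurse on halves, check the dividing strip) achieves O(n log n).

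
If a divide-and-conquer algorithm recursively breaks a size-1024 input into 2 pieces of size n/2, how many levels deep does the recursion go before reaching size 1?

For divide and conquer with division factor 2:

Problem sizes at each level:
Level 0: 1024
Level 1: 512
Level 2: 256
Level 3: 128
Level 4: 64
Level 5: 32
Level 6: 16
Level 7: 8
Level 8: 4
Level 9: 2
Level 10: 1

The root is level 0 and the size-1 base case is level 10 (the tree spans levels 0 through 10, i.e. 11 levels counting the root), so the depth is the number of divisions: log_2(1024) = 10

The recursion tree depth is log_2(1024) = 10. At each level, the problem size is divided by 2, so it takes 10 divisions to reduce to a base case of size 1. The algorithm makes 2 recursive calls at each level.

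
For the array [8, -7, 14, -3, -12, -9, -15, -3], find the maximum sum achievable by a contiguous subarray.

Using Kadane's algorithm on [8, -7, 14, -3, -12, -9, -15, -3]:

Scanning through the array:
Position 1 (value -7): max_ending_here = 1, max_so_far = 8
Position 2 (value 14): max_ending_here = 15, max_so_far = 15
Position 3 (value -3): max_ending_here = 12, max_so_far = 15
Position 4 (value -12): max_ending_here = 0, max_so_far = 15
Position 5 (value -9): max_ending_here = -9, max_so_far = 15
Position 6 (value -15): max_ending_here = -15, max_so_far = 15
Position 7 (value -3): max_ending_here = -3, max_so_far = 15

Maximum subarray: [8, -7, 14]
Maximum sum: 15

The maximum subarray is [8, -7, 14] with sum 15. This subarray runs from index 0 to index 2.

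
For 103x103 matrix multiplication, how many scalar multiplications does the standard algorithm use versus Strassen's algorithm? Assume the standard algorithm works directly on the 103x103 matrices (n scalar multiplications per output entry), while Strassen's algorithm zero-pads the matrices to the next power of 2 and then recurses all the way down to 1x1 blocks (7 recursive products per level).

Matrix multiplication for 103x103 matrices:

Strassen's algorithm requires power-of-2 dimensions. Pad 103x103 to 128x128 (next power of 2).

Standard algorithm: 103^3 = 1092727 multiplications
Strassen's algorithm: 7^(log2(128)) = 7^7 = 823543 multiplications
Savings: 1092727 - 823543 = 269184 multiplications

Standard: 1092727 multiplications (103^3). Strassen: 823543 multiplications (7^7, after padding to 128x128). Strassen reduces 8 recursive multiplications to 7 at each level.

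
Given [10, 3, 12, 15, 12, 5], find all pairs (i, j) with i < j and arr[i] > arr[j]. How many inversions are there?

Finding inversions in [10, 3, 12, 15, 12, 5]:

(0, 1): arr[0]=10 > arr[1]=3
(0, 5): arr[0]=10 > arr[5]=5
(2, 5): arr[2]=12 > arr[5]=5
(3, 4): arr[3]=15 > arr[4]=12
(3, 5): arr[3]=15 > arr[5]=5
(4, 5): arr[4]=12 > arr[5]=5

Total inversions: 6

The array has 6 inversion(s): (0,1), (0,5), (2,5), (3,4), (3,5), (4,5). Each pair (i,j) satisfies i < j and arr[i] > arr[j].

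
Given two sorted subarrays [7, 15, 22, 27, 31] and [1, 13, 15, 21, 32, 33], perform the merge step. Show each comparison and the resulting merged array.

Merging process:

Compare 7 vs 1: take 1 from right. Merged: [1]
Compare 7 vs 13: take 7 from left. Merged: [1, 7]
Compare 15 vs 13: take 13 from right. Merged: [1, 7, 13]
Compare 15 vs 15: take 15 from left. Merged: [1, 7, 13, 15]
Compare 22 vs 15: take 15 from right. Merged: [1, 7, 13, 15, 15]
Compare 22 vs 21: take 21 from right. Merged: [1, 7, 13, 15, 15, 21]
Compare 22 vs 32: take 22 from left. Merged: [1, 7, 13, 15, 15, 21, 22]
Compare 27 vs 32: take 27 from left. Merged: [1, 7, 13, 15, 15, 21, 22, 27]
Compare 31 vs 32: take 31 from left. Merged: [1, 7, 13, 15, 15, 21, 22, 27, 31]
Append remaining from right: [32, 33]. Merged: [1, 7, 13, 15, 15, 21, 22, 27, 31, 32, 33]

Final merged array: [1, 7, 13, 15, 15, 21, 22, 27, 31, 32, 33]
Total comparisons: 9

The merged array is [1, 7, 13, 15, 15, 21, 22, 27, 31, 32, 33], requiring 9 comparisons. The merge step runs in O(n) time where n is the total number of elements.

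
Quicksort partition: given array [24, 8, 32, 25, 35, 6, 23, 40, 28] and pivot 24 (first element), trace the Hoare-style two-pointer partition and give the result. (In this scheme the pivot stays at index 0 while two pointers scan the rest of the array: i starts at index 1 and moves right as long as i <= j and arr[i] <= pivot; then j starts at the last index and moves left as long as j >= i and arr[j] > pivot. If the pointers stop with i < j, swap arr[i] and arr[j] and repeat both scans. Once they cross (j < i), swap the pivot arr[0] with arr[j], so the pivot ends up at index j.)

Hoare-style two-pointer partition with pivot = 24:

Initial array: [24, 8, 32, 25, 35, 6, 23, 40, 28]

Pointers start at i = 1, j = 8.
i stops at index 2 (arr[2]=32 > 24), j stops at index 6 (arr[6]=23 <= 24): swap arr[2] and arr[6], array becomes [24, 8, 23, 25, 35, 6, 32, 40, 28]
i stops at index 3 (arr[3]=25 > 24), j stops at index 5 (arr[5]=6 <= 24): swap arr[3] and arr[5], array becomes [24, 8, 23, 6, 35, 25, 32, 40, 28]
i ends at 4, j ends at 3: the pointers have crossed (j < i), so scanning stops.

Swap pivot arr[0] with arr[3] to place pivot at position 3: [6, 8, 23, 24, 35, 25, 32, 40, 28]
Pivot position: 3

After partitioning with pivot 24, the array becomes [6, 8, 23, 24, 35, 25, 32, 40, 28]. The pivot is placed at index 3. All elements to the left of the pivot are <= 24, and all elements to the right are > 24.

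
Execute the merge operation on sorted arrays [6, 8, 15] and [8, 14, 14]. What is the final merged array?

Merging process:

Compare 6 vs 8: take 6 from left. Merged: [6]
Compare 8 vs 8: take 8 from left. Merged: [6, 8]
Compare 15 vs 8: take 8 from right. Merged: [6, 8, 8]
Compare 15 vs 14: take 14 from right. Merged: [6, 8, 8, 14]
Compare 15 vs 14: take 14 from right. Merged: [6, 8, 8, 14, 14]
Append remaining from left: [15]. Merged: [6, 8, 8, 14, 14, 15]

Final merged array: [6, 8, 8, 14, 14, 15]
Total comparisons: 5

The merged array is [6, 8, 8, 14, 14, 15], requiring 5 comparisons. The merge step runs in O(n) time where n is the total number of elements.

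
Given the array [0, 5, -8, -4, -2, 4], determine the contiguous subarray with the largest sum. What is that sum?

Using Kadane's algorithm on [0, 5, -8, -4, -2, 4]:

Scanning through the array:
Position 1 (value 5): max_ending_here = 5, max_so_far = 5
Position 2 (value -8): max_ending_here = -3, max_so_far = 5
Position 3 (value -4): max_ending_here = -4, max_so_far = 5
Position 4 (value -2): max_ending_here = -2, max_so_far = 5
Position 5 (value 4): max_ending_here = 4, max_so_far = 5

Maximum subarray: [0, 5]
Maximum sum: 5

The maximum subarray is [0, 5] with sum 5. This subarray runs from index 0 to index 1.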